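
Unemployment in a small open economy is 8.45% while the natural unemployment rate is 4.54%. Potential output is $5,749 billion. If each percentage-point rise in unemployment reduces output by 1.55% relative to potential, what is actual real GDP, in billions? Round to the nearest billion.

$5,401 billion

Unemployment gap = 8.45 - 4.54 = 3.91 points, so the output gap is -1.55 × 3.91 = -6.0605%.
Actual GDP = 5749 × (1 - 6.0605/100) = 5749 × 0.939395 ≈ 5401 billion.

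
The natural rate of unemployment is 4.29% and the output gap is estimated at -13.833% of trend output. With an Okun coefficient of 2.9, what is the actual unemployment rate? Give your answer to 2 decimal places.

9.06%

From Okun's law, u - u* = -(output gap)/β = -(-13.833)/2.9 = 4.77 points.
So u = 4.29 + 4.77 = 9.06%.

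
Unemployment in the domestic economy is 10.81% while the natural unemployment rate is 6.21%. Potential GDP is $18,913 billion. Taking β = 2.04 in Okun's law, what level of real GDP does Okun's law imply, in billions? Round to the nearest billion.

Unemployment gap = 10.81 - 6.21 = 4.6 points, so the output gap is -2.04 × 4.6 = -9.384%.
Actual GDP = 18913 × (1 - 9.384/100) = 18913 × 0.90616 ≈ 17138 billion.

$17,138 billion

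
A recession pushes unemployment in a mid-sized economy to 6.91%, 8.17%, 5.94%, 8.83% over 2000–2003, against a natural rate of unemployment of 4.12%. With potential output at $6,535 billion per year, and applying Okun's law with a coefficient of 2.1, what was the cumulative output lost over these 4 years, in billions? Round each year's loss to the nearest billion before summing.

Year 2000: gap = -2.1 × (6.91 - 4.12) = -5.859%, loss ≈ 6535 × 5.859/100 ≈ 383.
Year 2001: gap = -2.1 × (8.17 - 4.12) = -8.505%, loss ≈ 6535 × 8.505/100 ≈ 556.
Year 2002: gap = -2.1 × (5.94 - 4.12) = -3.822%, loss ≈ 6535 × 3.822/100 ≈ 250.
Year 2003: gap = -2.1 × (8.83 - 4.12) = -9.891%, loss ≈ 6535 × 9.891/100 ≈ 646.
Total lost output = 383 + 556 + 250 + 646 = 1835 billion.

$1,835 billion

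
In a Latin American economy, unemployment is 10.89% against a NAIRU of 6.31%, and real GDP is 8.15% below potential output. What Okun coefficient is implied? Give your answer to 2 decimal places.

β ≈ 1.78

Okun's law: output gap = -β × (u - u*).
-8.15 = -β × (10.89 - 6.31) = -β × 4.58, so β = 8.15/4.58 = 1.78.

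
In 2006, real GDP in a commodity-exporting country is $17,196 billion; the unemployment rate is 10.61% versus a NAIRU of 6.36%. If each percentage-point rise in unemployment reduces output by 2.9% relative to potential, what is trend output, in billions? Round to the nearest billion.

$19,613 billion

Unemployment gap = 10.61 - 6.36 = 4.25 points, so output gap = -2.9 × 4.25 = -12.325%.
Since Y = Y* × (1 + gap/100), Y* = 17196/0.87675 ≈ 19613 billion.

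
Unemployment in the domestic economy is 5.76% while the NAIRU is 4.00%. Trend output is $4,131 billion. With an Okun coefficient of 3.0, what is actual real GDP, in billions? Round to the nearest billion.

$3,913 billion

Unemployment gap = 5.76 - 4 = 1.76 points, so the output gap is -3 × 1.76 = -5.28%.
Actual GDP = 4131 × (1 - 5.28/100) = 4131 × 0.9472 ≈ 3913 billion.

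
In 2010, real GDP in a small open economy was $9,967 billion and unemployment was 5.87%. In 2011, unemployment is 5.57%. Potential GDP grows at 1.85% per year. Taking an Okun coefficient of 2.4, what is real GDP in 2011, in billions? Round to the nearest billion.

$10,223 billion

Δu = 5.57 - 5.87 = -0.3 points.
Okun's law (growth form): g_Y = g_Y* - β × Δu = 1.85 - 2.4 × (-0.30) = 1.85 + 0.72 = 2.57%.
Real GDP in the next year = 9967 × (1 + 2.57/100) = 9967 × 1.0257 ≈ 10223 billion.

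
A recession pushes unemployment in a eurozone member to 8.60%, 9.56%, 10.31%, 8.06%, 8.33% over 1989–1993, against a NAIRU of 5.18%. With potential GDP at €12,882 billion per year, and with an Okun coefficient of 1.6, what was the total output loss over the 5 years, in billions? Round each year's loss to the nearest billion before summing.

€3,908 billion

Year 1989: gap = -1.6 × (8.6 - 5.18) = -5.472%, loss ≈ 12882 × 5.472/100 ≈ 705.
Year 1990: gap = -1.6 × (9.56 - 5.18) = -7.008%, loss ≈ 12882 × 7.008/100 ≈ 903.
Year 1991: gap = -1.6 × (10.31 - 5.18) = -8.208%, loss ≈ 12882 × 8.208/100 ≈ 1057.
Year 1992: gap = -1.6 × (8.06 - 5.18) = -4.608%, loss ≈ 12882 × 4.608/100 ≈ 594.
Year 1993: gap = -1.6 × (8.33 - 5.18) = -5.04%, loss ≈ 12882 × 5.04/100 ≈ 649.
Total lost output = 705 + 903 + 1057 + 594 + 649 = 3908 billion.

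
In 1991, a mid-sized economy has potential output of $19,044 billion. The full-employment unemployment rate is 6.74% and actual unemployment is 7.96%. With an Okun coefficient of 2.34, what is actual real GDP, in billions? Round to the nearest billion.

Unemployment gap = 7.96 - 6.74 = 1.22 points, so the output gap is -2.34 × 1.22 = -2.8548%.
Actual GDP = 19044 × (1 - 2.8548/100) = 19044 × 0.971452 ≈ 18500 billion.

$18,500 billion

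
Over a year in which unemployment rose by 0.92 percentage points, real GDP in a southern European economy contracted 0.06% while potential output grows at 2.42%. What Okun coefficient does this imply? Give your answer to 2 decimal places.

β ≈ 2.70

Growth form: g_Y = g_Y* - β × Δu, so β = (g_Y* - g_Y)/Δu.
β = (2.42 + 0.06)/0.92 = 2.48/0.92 = 2.70.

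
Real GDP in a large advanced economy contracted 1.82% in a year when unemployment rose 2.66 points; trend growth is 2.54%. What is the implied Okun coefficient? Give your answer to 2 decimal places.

Growth form: g_Y = g_Y* - β × Δu, so β = (g_Y* - g_Y)/Δu.
β = (2.54 + 1.82)/2.66 = 4.36/2.66 = 1.64.

β ≈ 1.64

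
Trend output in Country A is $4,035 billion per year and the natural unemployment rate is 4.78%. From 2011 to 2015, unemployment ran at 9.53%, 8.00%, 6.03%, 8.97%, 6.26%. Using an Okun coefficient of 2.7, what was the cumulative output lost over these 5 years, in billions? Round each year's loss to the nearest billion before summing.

Year 2011: gap = -2.7 × (9.53 - 4.78) = -12.825%, loss ≈ 4035 × 12.825/100 ≈ 517.
Year 2012: gap = -2.7 × (8 - 4.78) = -8.694%, loss ≈ 4035 × 8.694/100 ≈ 351.
Year 2013: gap = -2.7 × (6.03 - 4.78) = -3.375%, loss ≈ 4035 × 3.375/100 ≈ 136.
Year 2014: gap = -2.7 × (8.97 - 4.78) = -11.313%, loss ≈ 4035 × 11.313/100 ≈ 456.
Year 2015: gap = -2.7 × (6.26 - 4.78) = -3.996%, loss ≈ 4035 × 3.996/100 ≈ 161.
Total lost output = 517 + 351 + 136 + 456 + 161 = 1621 billion.

$1,621 billion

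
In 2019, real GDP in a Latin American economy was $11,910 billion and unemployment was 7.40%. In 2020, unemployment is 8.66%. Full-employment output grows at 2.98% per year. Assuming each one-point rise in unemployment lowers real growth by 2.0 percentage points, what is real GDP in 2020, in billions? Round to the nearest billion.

Δu = 8.66 - 7.4 = 1.26 points.
Okun's law (growth form): g_Y = g_Y* - β × Δu = 2.98 - 2.0 × (1.26) = 2.98 - 2.52 = 0.46%.
Real GDP in the next year = 11910 × (1 + 0.46/100) = 11910 × 1.0046 ≈ 11965 billion.

$11,965 billion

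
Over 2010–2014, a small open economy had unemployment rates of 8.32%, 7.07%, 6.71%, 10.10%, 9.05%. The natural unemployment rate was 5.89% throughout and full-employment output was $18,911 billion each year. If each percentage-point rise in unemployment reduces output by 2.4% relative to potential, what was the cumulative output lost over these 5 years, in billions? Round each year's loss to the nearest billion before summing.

Year 2010: gap = -2.4 × (8.32 - 5.89) = -5.832%, loss ≈ 18911 × 5.832/100 ≈ 1103.
Year 2011: gap = -2.4 × (7.07 - 5.89) = -2.832%, loss ≈ 18911 × 2.832/100 ≈ 536.
Year 2012: gap = -2.4 × (6.71 - 5.89) = -1.968%, loss ≈ 18911 × 1.968/100 ≈ 372.
Year 2013: gap = -2.4 × (10.1 - 5.89) = -10.104%, loss ≈ 18911 × 10.104/100 ≈ 1911.
Year 2014: gap = -2.4 × (9.05 - 5.89) = -7.584%, loss ≈ 18911 × 7.584/100 ≈ 1434.
Total lost output = 1103 + 536 + 372 + 1911 + 1434 = 5356 billion.

$5,356 billion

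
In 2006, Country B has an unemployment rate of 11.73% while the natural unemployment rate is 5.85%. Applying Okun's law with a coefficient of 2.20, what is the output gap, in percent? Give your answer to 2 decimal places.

-12.94%

The unemployment gap is 11.73 - 5.85 = 5.88 percentage points.
Okun's law gives an output gap of -2.2 × 5.88 = -12.936%, i.e. 12.94% below potential.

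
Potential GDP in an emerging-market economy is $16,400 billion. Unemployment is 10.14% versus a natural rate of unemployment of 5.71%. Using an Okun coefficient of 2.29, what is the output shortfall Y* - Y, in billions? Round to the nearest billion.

Output gap = -2.29 × (10.14 - 5.71) = -2.29 × 4.43 = -10.1447%.
Actual GDP ≈ 16400 × 0.898553 ≈ 14736 billion, so the shortfall is 16400 - 14736 = 1664 billion.

$1,664 billion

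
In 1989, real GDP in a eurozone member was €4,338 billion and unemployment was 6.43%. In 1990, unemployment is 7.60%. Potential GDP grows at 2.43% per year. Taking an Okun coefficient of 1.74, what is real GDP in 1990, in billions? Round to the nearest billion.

Δu = 7.6 - 6.43 = 1.17 points.
Okun's law (growth form): g_Y = g_Y* - β × Δu = 2.43 - 1.74 × (1.17) = 2.43 - 2.0358 = 0.3942%.
Real GDP in the next year = 4338 × (1 + 0.3942/100) = 4338 × 1.003942 ≈ 4355 billion.

€4,355 billion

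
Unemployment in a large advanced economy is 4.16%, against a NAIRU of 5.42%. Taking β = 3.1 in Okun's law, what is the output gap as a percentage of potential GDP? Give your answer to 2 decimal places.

The unemployment gap is 4.16 - 5.42 = -1.26 percentage points.
Okun's law gives an output gap of -3.1 × (-1.26) = 3.906%, i.e. 3.91% above potential.

3.91%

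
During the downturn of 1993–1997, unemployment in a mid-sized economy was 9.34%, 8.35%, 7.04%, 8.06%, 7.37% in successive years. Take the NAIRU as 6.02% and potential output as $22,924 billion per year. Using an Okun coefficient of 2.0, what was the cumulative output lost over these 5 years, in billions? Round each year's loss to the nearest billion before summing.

$4,612 billion

Year 1993: gap = -2.0 × (9.34 - 6.02) = -6.64%, loss ≈ 22924 × 6.64/100 ≈ 1522.
Year 1994: gap = -2.0 × (8.35 - 6.02) = -4.66%, loss ≈ 22924 × 4.66/100 ≈ 1068.
Year 1995: gap = -2.0 × (7.04 - 6.02) = -2.04%, loss ≈ 22924 × 2.04/100 ≈ 468.
Year 1996: gap = -2.0 × (8.06 - 6.02) = -4.08%, loss ≈ 22924 × 4.08/100 ≈ 935.
Year 1997: gap = -2.0 × (7.37 - 6.02) = -2.7%, loss ≈ 22924 × 2.7/100 ≈ 619.
Total lost output = 1522 + 1068 + 468 + 935 + 619 = 4612 billion.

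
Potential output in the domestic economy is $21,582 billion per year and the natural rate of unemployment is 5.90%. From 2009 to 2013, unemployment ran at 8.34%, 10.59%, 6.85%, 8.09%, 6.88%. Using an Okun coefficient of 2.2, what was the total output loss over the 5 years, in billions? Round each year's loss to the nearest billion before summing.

Year 2009: gap = -2.2 × (8.34 - 5.9) = -5.368%, loss ≈ 21582 × 5.368/100 ≈ 1159.
Year 2010: gap = -2.2 × (10.59 - 5.9) = -10.318%, loss ≈ 21582 × 10.318/100 ≈ 2227.
Year 2011: gap = -2.2 × (6.85 - 5.9) = -2.09%, loss ≈ 21582 × 2.09/100 ≈ 451.
Year 2012: gap = -2.2 × (8.09 - 5.9) = -4.818%, loss ≈ 21582 × 4.818/100 ≈ 1040.
Year 2013: gap = -2.2 × (6.88 - 5.9) = -2.156%, loss ≈ 21582 × 2.156/100 ≈ 465.
Total lost output = 1159 + 2227 + 451 + 1040 + 465 = 5342 billion.

$5,342 billion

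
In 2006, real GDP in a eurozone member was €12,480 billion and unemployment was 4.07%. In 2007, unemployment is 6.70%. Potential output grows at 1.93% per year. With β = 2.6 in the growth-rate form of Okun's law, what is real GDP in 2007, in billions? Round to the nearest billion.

Δu = 6.7 - 4.07 = 2.63 points.
Okun's law (growth form): g_Y = g_Y* - β × Δu = 1.93 - 2.6 × (2.63) = 1.93 - 6.838 = -4.908%.
Real GDP in the next year = 12480 × (1 - 4.908/100) = 12480 × 0.95092 ≈ 11867 billion.

€11,867 billion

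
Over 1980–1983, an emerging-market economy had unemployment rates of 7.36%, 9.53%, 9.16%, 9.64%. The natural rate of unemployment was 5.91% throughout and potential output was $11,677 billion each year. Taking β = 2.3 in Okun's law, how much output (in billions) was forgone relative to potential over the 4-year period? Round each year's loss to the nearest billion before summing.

Year 1980: gap = -2.3 × (7.36 - 5.91) = -3.335%, loss ≈ 11677 × 3.335/100 ≈ 389.
Year 1981: gap = -2.3 × (9.53 - 5.91) = -8.326%, loss ≈ 11677 × 8.326/100 ≈ 972.
Year 1982: gap = -2.3 × (9.16 - 5.91) = -7.475%, loss ≈ 11677 × 7.475/100 ≈ 873.
Year 1983: gap = -2.3 × (9.64 - 5.91) = -8.579%, loss ≈ 11677 × 8.579/100 ≈ 1002.
Total lost output = 389 + 972 + 873 + 1002 = 3236 billion.

$3,236 billion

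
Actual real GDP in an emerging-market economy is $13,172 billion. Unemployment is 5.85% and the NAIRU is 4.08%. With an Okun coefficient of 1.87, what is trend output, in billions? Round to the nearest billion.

$13,623 billion

Unemployment gap = 5.85 - 4.08 = 1.77 points, so output gap = -1.87 × 1.77 = -3.3099%.
Since Y = Y* × (1 + gap/100), Y* = 13172/0.966901 ≈ 13623 billion.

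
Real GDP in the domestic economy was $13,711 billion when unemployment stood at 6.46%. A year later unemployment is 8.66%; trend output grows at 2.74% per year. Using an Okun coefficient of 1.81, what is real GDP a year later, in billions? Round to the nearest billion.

$13,541 billion

Δu = 8.66 - 6.46 = 2.2 points.
Okun's law (growth form): g_Y = g_Y* - β × Δu = 2.74 - 1.81 × (2.20) = 2.74 - 3.982 = -1.242%.
Real GDP in the next year = 13711 × (1 - 1.242/100) = 13711 × 0.98758 ≈ 13541 billion.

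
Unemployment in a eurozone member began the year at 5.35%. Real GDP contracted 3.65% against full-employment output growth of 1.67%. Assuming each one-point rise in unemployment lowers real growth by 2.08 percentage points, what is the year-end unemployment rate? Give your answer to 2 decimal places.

Growth-rate Okun's law: g_Y = g_Y* - β × Δu, so Δu = (g_Y* - g_Y)/β.
Δu = (1.67 + 3.65)/2.08 = 5.32/2.08 = 2.56 percentage points.
Year-end unemployment = 5.35 + 2.56 = 7.91%.

7.91%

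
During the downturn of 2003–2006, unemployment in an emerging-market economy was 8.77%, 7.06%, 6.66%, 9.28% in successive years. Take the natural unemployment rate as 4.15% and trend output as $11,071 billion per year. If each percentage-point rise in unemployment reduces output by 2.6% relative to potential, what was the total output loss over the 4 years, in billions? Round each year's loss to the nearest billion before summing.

Year 2003: gap = -2.6 × (8.77 - 4.15) = -12.012%, loss ≈ 11071 × 12.012/100 ≈ 1330.
Year 2004: gap = -2.6 × (7.06 - 4.15) = -7.566%, loss ≈ 11071 × 7.566/100 ≈ 838.
Year 2005: gap = -2.6 × (6.66 - 4.15) = -6.526%, loss ≈ 11071 × 6.526/100 ≈ 722.
Year 2006: gap = -2.6 × (9.28 - 4.15) = -13.338%, loss ≈ 11071 × 13.338/100 ≈ 1477.
Total lost output = 1330 + 838 + 722 + 1477 = 4367 billion.

$4,367 billion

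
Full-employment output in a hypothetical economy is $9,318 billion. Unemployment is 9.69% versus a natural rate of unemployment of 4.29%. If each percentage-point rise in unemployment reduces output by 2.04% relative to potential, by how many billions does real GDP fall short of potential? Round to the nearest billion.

$1,026 billion

Output gap = -2.04 × (9.69 - 4.29) = -2.04 × 5.4 = -11.016%.
Actual GDP ≈ 9318 × 0.88984 ≈ 8292 billion, so the shortfall is 9318 - 8292 = 1026 billion.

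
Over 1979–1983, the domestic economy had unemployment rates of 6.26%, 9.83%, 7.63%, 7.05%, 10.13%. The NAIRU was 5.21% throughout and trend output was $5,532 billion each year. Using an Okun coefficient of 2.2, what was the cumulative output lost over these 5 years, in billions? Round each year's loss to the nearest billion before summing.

Year 1979: gap = -2.2 × (6.26 - 5.21) = -2.31%, loss ≈ 5532 × 2.31/100 ≈ 128.
Year 1980: gap = -2.2 × (9.83 - 5.21) = -10.164%, loss ≈ 5532 × 10.164/100 ≈ 562.
Year 1981: gap = -2.2 × (7.63 - 5.21) = -5.324%, loss ≈ 5532 × 5.324/100 ≈ 295.
Year 1982: gap = -2.2 × (7.05 - 5.21) = -4.048%, loss ≈ 5532 × 4.048/100 ≈ 224.
Year 1983: gap = -2.2 × (10.13 - 5.21) = -10.824%, loss ≈ 5532 × 10.824/100 ≈ 599.
Total lost output = 128 + 562 + 295 + 224 + 599 = 1808 billion.

$1,808 billion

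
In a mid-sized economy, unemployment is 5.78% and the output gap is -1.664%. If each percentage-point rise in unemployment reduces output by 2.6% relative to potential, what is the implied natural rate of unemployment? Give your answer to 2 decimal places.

From Okun's law, u - u* = -(output gap)/β = -(-1.664)/2.6 = 0.64 points.
So u* = 5.78 - 0.64 = 5.14%.

5.14%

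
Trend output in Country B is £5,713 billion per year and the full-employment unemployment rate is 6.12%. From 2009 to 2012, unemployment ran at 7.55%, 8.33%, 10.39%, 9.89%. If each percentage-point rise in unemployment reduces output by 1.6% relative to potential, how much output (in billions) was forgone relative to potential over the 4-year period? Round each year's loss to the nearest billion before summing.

£1,068 billion

Year 2009: gap = -1.6 × (7.55 - 6.12) = -2.288%, loss ≈ 5713 × 2.288/100 ≈ 131.
Year 2010: gap = -1.6 × (8.33 - 6.12) = -3.536%, loss ≈ 5713 × 3.536/100 ≈ 202.
Year 2011: gap = -1.6 × (10.39 - 6.12) = -6.832%, loss ≈ 5713 × 6.832/100 ≈ 390.
Year 2012: gap = -1.6 × (9.89 - 6.12) = -6.032%, loss ≈ 5713 × 6.032/100 ≈ 345.
Total lost output = 131 + 202 + 390 + 345 = 1068 billion.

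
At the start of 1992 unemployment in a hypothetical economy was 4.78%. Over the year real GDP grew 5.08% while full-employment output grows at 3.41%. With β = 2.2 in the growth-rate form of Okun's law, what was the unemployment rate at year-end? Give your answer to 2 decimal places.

Growth-rate Okun's law: g_Y = g_Y* - β × Δu, so Δu = (g_Y* - g_Y)/β.
Δu = (3.41 - 5.08)/2.2 = -1.67/2.2 = -0.76 percentage points.
Year-end unemployment = 4.78 - 0.76 = 4.02%.

4.02%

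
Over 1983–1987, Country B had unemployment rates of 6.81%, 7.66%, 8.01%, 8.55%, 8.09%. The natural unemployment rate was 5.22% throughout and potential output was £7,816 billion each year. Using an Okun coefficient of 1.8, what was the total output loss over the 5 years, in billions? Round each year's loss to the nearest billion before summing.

£1,832 billion

Year 1983: gap = -1.8 × (6.81 - 5.22) = -2.862%, loss ≈ 7816 × 2.862/100 ≈ 224.
Year 1984: gap = -1.8 × (7.66 - 5.22) = -4.392%, loss ≈ 7816 × 4.392/100 ≈ 343.
Year 1985: gap = -1.8 × (8.01 - 5.22) = -5.022%, loss ≈ 7816 × 5.022/100 ≈ 393.
Year 1986: gap = -1.8 × (8.55 - 5.22) = -5.994%, loss ≈ 7816 × 5.994/100 ≈ 468.
Year 1987: gap = -1.8 × (8.09 - 5.22) = -5.166%, loss ≈ 7816 × 5.166/100 ≈ 404.
Total lost output = 224 + 343 + 393 + 468 + 404 = 1832 billion.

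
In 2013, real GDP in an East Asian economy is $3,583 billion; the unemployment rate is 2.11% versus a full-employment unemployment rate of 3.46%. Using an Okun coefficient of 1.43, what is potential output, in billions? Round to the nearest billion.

Unemployment gap = 2.11 - 3.46 = -1.35 points, so output gap = -1.43 × (-1.35) = 1.9305%.
Since Y = Y* × (1 + gap/100), Y* = 3583/1.019305 ≈ 3515 billion.

$3,515 billion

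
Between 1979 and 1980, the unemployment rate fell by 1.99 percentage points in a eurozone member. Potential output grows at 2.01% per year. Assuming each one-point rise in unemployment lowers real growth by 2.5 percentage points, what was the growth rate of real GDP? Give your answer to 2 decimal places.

Growth-rate Okun's law: g_Y = g_Y* - β × Δu.
g_Y = 2.01 - 2.5 × (-1.99) = 2.01 + 4.975 = 6.985%, i.e. 6.99% to 2 d.p.

6.99%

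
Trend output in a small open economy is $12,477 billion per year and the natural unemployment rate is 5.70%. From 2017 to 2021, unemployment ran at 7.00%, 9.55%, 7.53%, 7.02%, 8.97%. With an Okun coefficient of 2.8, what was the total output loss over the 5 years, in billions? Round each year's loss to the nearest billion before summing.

$4,041 billion

Year 2017: gap = -2.8 × (7 - 5.7) = -3.64%, loss ≈ 12477 × 3.64/100 ≈ 454.
Year 2018: gap = -2.8 × (9.55 - 5.7) = -10.78%, loss ≈ 12477 × 10.78/100 ≈ 1345.
Year 2019: gap = -2.8 × (7.53 - 5.7) = -5.124%, loss ≈ 12477 × 5.124/100 ≈ 639.
Year 2020: gap = -2.8 × (7.02 - 5.7) = -3.696%, loss ≈ 12477 × 3.696/100 ≈ 461.
Year 2021: gap = -2.8 × (8.97 - 5.7) = -9.156%, loss ≈ 12477 × 9.156/100 ≈ 1142.
Total lost output = 454 + 1345 + 639 + 461 + 1142 = 4041 billion.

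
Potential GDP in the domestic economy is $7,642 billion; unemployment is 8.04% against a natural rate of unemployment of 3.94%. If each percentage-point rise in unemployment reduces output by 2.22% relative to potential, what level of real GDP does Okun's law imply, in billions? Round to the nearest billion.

Unemployment gap = 8.04 - 3.94 = 4.1 points, so the output gap is -2.22 × 4.1 = -9.102%.
Actual GDP = 7642 × (1 - 9.102/100) = 7642 × 0.90898 ≈ 6946 billion.

$6,946 billion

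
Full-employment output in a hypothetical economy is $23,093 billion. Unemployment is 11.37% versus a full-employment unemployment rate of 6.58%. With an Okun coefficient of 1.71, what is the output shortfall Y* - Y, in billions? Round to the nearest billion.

$1,892 billion

Output gap = -1.71 × (11.37 - 6.58) = -1.71 × 4.79 = -8.1909%.
Actual GDP ≈ 23093 × 0.918091 ≈ 21201 billion, so the shortfall is 23093 - 21201 = 1892 billion.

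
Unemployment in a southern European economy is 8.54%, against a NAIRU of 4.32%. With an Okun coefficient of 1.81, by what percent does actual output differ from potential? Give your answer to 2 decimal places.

-7.64%

The unemployment gap is 8.54 - 4.32 = 4.22 percentage points.
Okun's law gives an output gap of -1.81 × 4.22 = -7.6382%, i.e. 7.64% below potential.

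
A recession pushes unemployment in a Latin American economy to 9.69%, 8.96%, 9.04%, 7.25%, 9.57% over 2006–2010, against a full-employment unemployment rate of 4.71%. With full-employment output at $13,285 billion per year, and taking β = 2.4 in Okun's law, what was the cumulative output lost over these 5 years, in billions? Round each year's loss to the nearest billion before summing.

Year 2006: gap = -2.4 × (9.69 - 4.71) = -11.952%, loss ≈ 13285 × 11.952/100 ≈ 1588.
Year 2007: gap = -2.4 × (8.96 - 4.71) = -10.2%, loss ≈ 13285 × 10.2/100 ≈ 1355.
Year 2008: gap = -2.4 × (9.04 - 4.71) = -10.392%, loss ≈ 13285 × 10.392/100 ≈ 1381.
Year 2009: gap = -2.4 × (7.25 - 4.71) = -6.096%, loss ≈ 13285 × 6.096/100 ≈ 810.
Year 2010: gap = -2.4 × (9.57 - 4.71) = -11.664%, loss ≈ 13285 × 11.664/100 ≈ 1550.
Total lost output = 1588 + 1355 + 1381 + 810 + 1550 = 6684 billion.

$6,684 billion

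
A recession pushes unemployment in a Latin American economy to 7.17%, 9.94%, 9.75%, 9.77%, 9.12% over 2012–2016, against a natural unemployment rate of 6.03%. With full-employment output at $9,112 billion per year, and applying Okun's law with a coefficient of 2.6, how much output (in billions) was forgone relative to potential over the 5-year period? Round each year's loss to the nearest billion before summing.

Year 2012: gap = -2.6 × (7.17 - 6.03) = -2.964%, loss ≈ 9112 × 2.964/100 ≈ 270.
Year 2013: gap = -2.6 × (9.94 - 6.03) = -10.166%, loss ≈ 9112 × 10.166/100 ≈ 926.
Year 2014: gap = -2.6 × (9.75 - 6.03) = -9.672%, loss ≈ 9112 × 9.672/100 ≈ 881.
Year 2015: gap = -2.6 × (9.77 - 6.03) = -9.724%, loss ≈ 9112 × 9.724/100 ≈ 886.
Year 2016: gap = -2.6 × (9.12 - 6.03) = -8.034%, loss ≈ 9112 × 8.034/100 ≈ 732.
Total lost output = 270 + 926 + 881 + 886 + 732 = 3695 billion.

$3,695 billion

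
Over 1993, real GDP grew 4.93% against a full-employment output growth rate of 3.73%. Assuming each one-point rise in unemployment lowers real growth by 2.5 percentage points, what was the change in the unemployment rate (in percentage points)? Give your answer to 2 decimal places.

-0.48 percentage points

Growth-rate Okun's law: g_Y = g_Y* - β × Δu, so Δu = (g_Y* - g_Y)/β.
Δu = (3.73 - 4.93)/2.5 = -1.2/2.5 = -0.48 percentage points.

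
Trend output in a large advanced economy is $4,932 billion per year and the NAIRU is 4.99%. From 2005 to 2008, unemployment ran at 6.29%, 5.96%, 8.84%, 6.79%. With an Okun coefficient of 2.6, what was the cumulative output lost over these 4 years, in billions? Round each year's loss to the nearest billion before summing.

Year 2005: gap = -2.6 × (6.29 - 4.99) = -3.38%, loss ≈ 4932 × 3.38/100 ≈ 167.
Year 2006: gap = -2.6 × (5.96 - 4.99) = -2.522%, loss ≈ 4932 × 2.522/100 ≈ 124.
Year 2007: gap = -2.6 × (8.84 - 4.99) = -10.01%, loss ≈ 4932 × 10.01/100 ≈ 494.
Year 2008: gap = -2.6 × (6.79 - 4.99) = -4.68%, loss ≈ 4932 × 4.68/100 ≈ 231.
Total lost output = 167 + 124 + 494 + 231 = 1016 billion.

$1,016 billion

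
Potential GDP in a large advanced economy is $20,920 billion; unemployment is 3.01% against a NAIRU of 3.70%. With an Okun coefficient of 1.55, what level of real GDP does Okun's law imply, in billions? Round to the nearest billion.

Unemployment gap = 3.01 - 3.7 = -0.69 points, so the output gap is -1.55 × (-0.69) = 1.0695%.
Actual GDP = 20920 × (1 + 1.0695/100) = 20920 × 1.010695 ≈ 21144 billion.

$21,144 billion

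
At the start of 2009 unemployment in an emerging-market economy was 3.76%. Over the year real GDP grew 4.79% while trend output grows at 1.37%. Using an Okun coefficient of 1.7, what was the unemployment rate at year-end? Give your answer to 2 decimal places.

Growth-rate Okun's law: g_Y = g_Y* - β × Δu, so Δu = (g_Y* - g_Y)/β.
Δu = (1.37 - 4.79)/1.7 = -3.42/1.7 = -2.01 percentage points.
Year-end unemployment = 3.76 - 2.01 = 1.75%.

1.75%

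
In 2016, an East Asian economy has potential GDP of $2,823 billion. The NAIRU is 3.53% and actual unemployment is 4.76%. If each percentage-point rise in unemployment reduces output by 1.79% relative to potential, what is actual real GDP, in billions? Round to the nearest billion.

$2,761 billion

Unemployment gap = 4.76 - 3.53 = 1.23 points, so the output gap is -1.79 × 1.23 = -2.2017%.
Actual GDP = 2823 × (1 - 2.2017/100) = 2823 × 0.977983 ≈ 2761 billion.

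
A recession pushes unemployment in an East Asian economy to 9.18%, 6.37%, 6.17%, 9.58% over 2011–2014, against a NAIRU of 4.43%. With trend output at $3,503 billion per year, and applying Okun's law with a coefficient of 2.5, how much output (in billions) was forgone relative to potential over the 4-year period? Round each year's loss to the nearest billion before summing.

$1,189 billion

Year 2011: gap = -2.5 × (9.18 - 4.43) = -11.875%, loss ≈ 3503 × 11.875/100 ≈ 416.
Year 2012: gap = -2.5 × (6.37 - 4.43) = -4.85%, loss ≈ 3503 × 4.85/100 ≈ 170.
Year 2013: gap = -2.5 × (6.17 - 4.43) = -4.35%, loss ≈ 3503 × 4.35/100 ≈ 152.
Year 2014: gap = -2.5 × (9.58 - 4.43) = -12.875%, loss ≈ 3503 × 12.875/100 ≈ 451.
Total lost output = 416 + 170 + 152 + 451 = 1189 billion.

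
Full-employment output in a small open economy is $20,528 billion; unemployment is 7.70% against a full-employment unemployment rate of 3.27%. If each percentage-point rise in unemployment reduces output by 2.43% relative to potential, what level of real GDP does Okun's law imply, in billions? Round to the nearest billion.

$18,318 billion

Unemployment gap = 7.7 - 3.27 = 4.43 points, so the output gap is -2.43 × 4.43 = -10.7649%.
Actual GDP = 20528 × (1 - 10.7649/100) = 20528 × 0.892351 ≈ 18318 billion.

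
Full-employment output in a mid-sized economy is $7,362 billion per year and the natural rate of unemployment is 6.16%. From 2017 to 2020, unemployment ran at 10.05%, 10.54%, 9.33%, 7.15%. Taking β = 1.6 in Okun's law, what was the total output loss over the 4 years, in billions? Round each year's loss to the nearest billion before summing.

$1,464 billion

Year 2017: gap = -1.6 × (10.05 - 6.16) = -6.224%, loss ≈ 7362 × 6.224/100 ≈ 458.
Year 2018: gap = -1.6 × (10.54 - 6.16) = -7.008%, loss ≈ 7362 × 7.008/100 ≈ 516.
Year 2019: gap = -1.6 × (9.33 - 6.16) = -5.072%, loss ≈ 7362 × 5.072/100 ≈ 373.
Year 2020: gap = -1.6 × (7.15 - 6.16) = -1.584%, loss ≈ 7362 × 1.584/100 ≈ 117.
Total lost output = 458 + 516 + 373 + 117 = 1464 billion.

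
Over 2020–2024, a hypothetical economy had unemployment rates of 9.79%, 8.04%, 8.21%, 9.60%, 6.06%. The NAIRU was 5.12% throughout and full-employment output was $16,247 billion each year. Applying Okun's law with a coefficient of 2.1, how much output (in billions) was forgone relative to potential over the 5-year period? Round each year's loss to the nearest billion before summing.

$5,493 billion

Year 2020: gap = -2.1 × (9.79 - 5.12) = -9.807%, loss ≈ 16247 × 9.807/100 ≈ 1593.
Year 2021: gap = -2.1 × (8.04 - 5.12) = -6.132%, loss ≈ 16247 × 6.132/100 ≈ 996.
Year 2022: gap = -2.1 × (8.21 - 5.12) = -6.489%, loss ≈ 16247 × 6.489/100 ≈ 1054.
Year 2023: gap = -2.1 × (9.6 - 5.12) = -9.408%, loss ≈ 16247 × 9.408/100 ≈ 1529.
Year 2024: gap = -2.1 × (6.06 - 5.12) = -1.974%, loss ≈ 16247 × 1.974/100 ≈ 321.
Total lost output = 1593 + 996 + 1054 + 1529 + 321 = 5493 billion.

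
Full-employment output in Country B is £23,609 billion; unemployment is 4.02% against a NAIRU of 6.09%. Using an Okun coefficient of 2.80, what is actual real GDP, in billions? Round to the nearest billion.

£24,977 billion

Unemployment gap = 4.02 - 6.09 = -2.07 points, so the output gap is -2.8 × (-2.07) = 5.796%.
Actual GDP = 23609 × (1 + 5.796/100) = 23609 × 1.05796 ≈ 24977 billion.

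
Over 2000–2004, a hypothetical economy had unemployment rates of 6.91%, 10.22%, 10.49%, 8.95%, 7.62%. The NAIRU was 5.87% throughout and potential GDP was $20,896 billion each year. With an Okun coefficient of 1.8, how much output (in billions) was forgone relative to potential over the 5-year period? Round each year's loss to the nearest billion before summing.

$5,581 billion

Year 2000: gap = -1.8 × (6.91 - 5.87) = -1.872%, loss ≈ 20896 × 1.872/100 ≈ 391.
Year 2001: gap = -1.8 × (10.22 - 5.87) = -7.83%, loss ≈ 20896 × 7.83/100 ≈ 1636.
Year 2002: gap = -1.8 × (10.49 - 5.87) = -8.316%, loss ≈ 20896 × 8.316/100 ≈ 1738.
Year 2003: gap = -1.8 × (8.95 - 5.87) = -5.544%, loss ≈ 20896 × 5.544/100 ≈ 1158.
Year 2004: gap = -1.8 × (7.62 - 5.87) = -3.15%, loss ≈ 20896 × 3.15/100 ≈ 658.
Total lost output = 391 + 1636 + 1738 + 1158 + 658 = 5581 billion.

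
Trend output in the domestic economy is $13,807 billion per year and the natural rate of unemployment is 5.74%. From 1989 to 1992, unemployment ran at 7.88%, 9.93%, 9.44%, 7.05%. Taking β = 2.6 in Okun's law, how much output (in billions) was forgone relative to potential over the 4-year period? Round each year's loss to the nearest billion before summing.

Year 1989: gap = -2.6 × (7.88 - 5.74) = -5.564%, loss ≈ 13807 × 5.564/100 ≈ 768.
Year 1990: gap = -2.6 × (9.93 - 5.74) = -10.894%, loss ≈ 13807 × 10.894/100 ≈ 1504.
Year 1991: gap = -2.6 × (9.44 - 5.74) = -9.62%, loss ≈ 13807 × 9.62/100 ≈ 1328.
Year 1992: gap = -2.6 × (7.05 - 5.74) = -3.406%, loss ≈ 13807 × 3.406/100 ≈ 470.
Total lost output = 768 + 1504 + 1328 + 470 = 4070 billion.

$4,070 billion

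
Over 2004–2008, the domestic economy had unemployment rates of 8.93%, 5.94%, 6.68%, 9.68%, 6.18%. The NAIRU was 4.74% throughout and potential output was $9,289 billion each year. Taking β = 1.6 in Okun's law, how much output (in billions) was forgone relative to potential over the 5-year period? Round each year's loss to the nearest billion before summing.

Year 2004: gap = -1.6 × (8.93 - 4.74) = -6.704%, loss ≈ 9289 × 6.704/100 ≈ 623.
Year 2005: gap = -1.6 × (5.94 - 4.74) = -1.92%, loss ≈ 9289 × 1.92/100 ≈ 178.
Year 2006: gap = -1.6 × (6.68 - 4.74) = -3.104%, loss ≈ 9289 × 3.104/100 ≈ 288.
Year 2007: gap = -1.6 × (9.68 - 4.74) = -7.904%, loss ≈ 9289 × 7.904/100 ≈ 734.
Year 2008: gap = -1.6 × (6.18 - 4.74) = -2.304%, loss ≈ 9289 × 2.304/100 ≈ 214.
Total lost output = 623 + 178 + 288 + 734 + 214 = 2037 billion.

$2,037 billion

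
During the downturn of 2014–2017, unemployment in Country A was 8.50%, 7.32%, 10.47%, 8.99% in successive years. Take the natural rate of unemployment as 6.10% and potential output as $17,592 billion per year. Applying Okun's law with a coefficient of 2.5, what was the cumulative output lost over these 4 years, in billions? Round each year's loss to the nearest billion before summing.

Year 2014: gap = -2.5 × (8.5 - 6.1) = -6%, loss ≈ 17592 × 6/100 ≈ 1056.
Year 2015: gap = -2.5 × (7.32 - 6.1) = -3.05%, loss ≈ 17592 × 3.05/100 ≈ 537.
Year 2016: gap = -2.5 × (10.47 - 6.1) = -10.925%, loss ≈ 17592 × 10.925/100 ≈ 1922.
Year 2017: gap = -2.5 × (8.99 - 6.1) = -7.225%, loss ≈ 17592 × 7.225/100 ≈ 1271.
Total lost output = 1056 + 537 + 1922 + 1271 = 4786 billion.

$4,786 billion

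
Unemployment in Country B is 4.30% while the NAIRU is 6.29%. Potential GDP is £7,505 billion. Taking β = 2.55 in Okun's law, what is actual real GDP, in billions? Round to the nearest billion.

Unemployment gap = 4.3 - 6.29 = -1.99 points, so the output gap is -2.55 × (-1.99) = 5.0745%.
Actual GDP = 7505 × (1 + 5.0745/100) = 7505 × 1.050745 ≈ 7886 billion.

£7,886 billion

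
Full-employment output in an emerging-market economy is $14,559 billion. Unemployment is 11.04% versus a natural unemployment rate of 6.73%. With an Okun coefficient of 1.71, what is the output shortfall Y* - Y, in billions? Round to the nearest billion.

Output gap = -1.71 × (11.04 - 6.73) = -1.71 × 4.31 = -7.3701%.
Actual GDP ≈ 14559 × 0.926299 ≈ 13486 billion, so the shortfall is 14559 - 13486 = 1073 billion.

$1,073 billion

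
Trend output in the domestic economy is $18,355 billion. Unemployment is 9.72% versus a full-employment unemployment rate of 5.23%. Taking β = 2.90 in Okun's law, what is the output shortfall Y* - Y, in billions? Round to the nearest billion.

Output gap = -2.90 × (9.72 - 5.23) = -2.9 × 4.49 = -13.021%.
Actual GDP ≈ 18355 × 0.86979 ≈ 15965 billion, so the shortfall is 18355 - 15965 = 2390 billion.

$2,390 billion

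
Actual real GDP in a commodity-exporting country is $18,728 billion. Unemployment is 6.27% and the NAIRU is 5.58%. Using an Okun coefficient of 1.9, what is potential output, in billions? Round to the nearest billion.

Unemployment gap = 6.27 - 5.58 = 0.69 points, so output gap = -1.9 × 0.69 = -1.311%.
Since Y = Y* × (1 + gap/100), Y* = 18728/0.98689 ≈ 18977 billion.

$18,977 billion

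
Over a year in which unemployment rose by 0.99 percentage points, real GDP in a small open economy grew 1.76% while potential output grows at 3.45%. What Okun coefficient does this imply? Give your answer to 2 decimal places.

β ≈ 1.71

Growth form: g_Y = g_Y* - β × Δu, so β = (g_Y* - g_Y)/Δu.
β = (3.45 - 1.76)/0.99 = 1.69/0.99 = 1.71.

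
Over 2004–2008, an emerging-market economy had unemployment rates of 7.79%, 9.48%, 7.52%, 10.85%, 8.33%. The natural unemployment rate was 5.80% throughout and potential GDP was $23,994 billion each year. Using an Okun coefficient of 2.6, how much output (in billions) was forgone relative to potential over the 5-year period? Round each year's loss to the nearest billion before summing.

$9,338 billion

Year 2004: gap = -2.6 × (7.79 - 5.8) = -5.174%, loss ≈ 23994 × 5.174/100 ≈ 1241.
Year 2005: gap = -2.6 × (9.48 - 5.8) = -9.568%, loss ≈ 23994 × 9.568/100 ≈ 2296.
Year 2006: gap = -2.6 × (7.52 - 5.8) = -4.472%, loss ≈ 23994 × 4.472/100 ≈ 1073.
Year 2007: gap = -2.6 × (10.85 - 5.8) = -13.13%, loss ≈ 23994 × 13.13/100 ≈ 3150.
Year 2008: gap = -2.6 × (8.33 - 5.8) = -6.578%, loss ≈ 23994 × 6.578/100 ≈ 1578.
Total lost output = 1241 + 2296 + 1073 + 3150 + 1578 = 9338 billion.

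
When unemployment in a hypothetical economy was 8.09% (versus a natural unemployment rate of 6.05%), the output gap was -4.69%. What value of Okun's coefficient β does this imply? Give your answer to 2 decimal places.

Okun's law: output gap = -β × (u - u*).
-4.69 = -β × (8.09 - 6.05) = -β × 2.04, so β = 4.69/2.04 = 2.30.

β ≈ 2.30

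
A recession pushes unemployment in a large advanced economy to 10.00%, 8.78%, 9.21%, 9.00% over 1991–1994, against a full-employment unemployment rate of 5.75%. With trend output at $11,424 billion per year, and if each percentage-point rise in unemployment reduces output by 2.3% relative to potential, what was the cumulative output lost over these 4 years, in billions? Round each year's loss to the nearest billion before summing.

$3,676 billion

Year 1991: gap = -2.3 × (10 - 5.75) = -9.775%, loss ≈ 11424 × 9.775/100 ≈ 1117.
Year 1992: gap = -2.3 × (8.78 - 5.75) = -6.969%, loss ≈ 11424 × 6.969/100 ≈ 796.
Year 1993: gap = -2.3 × (9.21 - 5.75) = -7.958%, loss ≈ 11424 × 7.958/100 ≈ 909.
Year 1994: gap = -2.3 × (9 - 5.75) = -7.475%, loss ≈ 11424 × 7.475/100 ≈ 854.
Total lost output = 1117 + 796 + 909 + 854 = 3676 billion.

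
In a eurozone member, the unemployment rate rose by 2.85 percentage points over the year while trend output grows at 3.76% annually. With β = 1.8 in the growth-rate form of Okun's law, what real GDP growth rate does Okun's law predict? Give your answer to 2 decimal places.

Growth-rate Okun's law: g_Y = g_Y* - β × Δu.
g_Y = 3.76 - 1.8 × (2.85) = 3.76 - 5.13 = -1.37%, i.e. -1.37% to 2 d.p.

-1.37%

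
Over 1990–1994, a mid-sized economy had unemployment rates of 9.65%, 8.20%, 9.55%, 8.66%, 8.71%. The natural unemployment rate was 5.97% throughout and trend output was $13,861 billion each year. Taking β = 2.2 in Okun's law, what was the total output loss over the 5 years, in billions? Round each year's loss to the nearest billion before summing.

Year 1990: gap = -2.2 × (9.65 - 5.97) = -8.096%, loss ≈ 13861 × 8.096/100 ≈ 1122.
Year 1991: gap = -2.2 × (8.2 - 5.97) = -4.906%, loss ≈ 13861 × 4.906/100 ≈ 680.
Year 1992: gap = -2.2 × (9.55 - 5.97) = -7.876%, loss ≈ 13861 × 7.876/100 ≈ 1092.
Year 1993: gap = -2.2 × (8.66 - 5.97) = -5.918%, loss ≈ 13861 × 5.918/100 ≈ 820.
Year 1994: gap = -2.2 × (8.71 - 5.97) = -6.028%, loss ≈ 13861 × 6.028/100 ≈ 836.
Total lost output = 1122 + 680 + 1092 + 820 + 836 = 4550 billion.

$4,550 billion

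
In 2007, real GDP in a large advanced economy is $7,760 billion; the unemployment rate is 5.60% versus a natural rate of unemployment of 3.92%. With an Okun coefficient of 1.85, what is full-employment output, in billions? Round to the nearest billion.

$8,009 billion

Unemployment gap = 5.6 - 3.92 = 1.68 points, so output gap = -1.85 × 1.68 = -3.108%.
Since Y = Y* × (1 + gap/100), Y* = 7760/0.96892 ≈ 8009 billion.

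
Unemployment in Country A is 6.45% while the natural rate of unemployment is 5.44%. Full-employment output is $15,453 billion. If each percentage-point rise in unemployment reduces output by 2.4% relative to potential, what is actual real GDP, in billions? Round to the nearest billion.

$15,078 billion

Unemployment gap = 6.45 - 5.44 = 1.01 points, so the output gap is -2.4 × 1.01 = -2.424%.
Actual GDP = 15453 × (1 - 2.424/100) = 15453 × 0.97576 ≈ 15078 billion.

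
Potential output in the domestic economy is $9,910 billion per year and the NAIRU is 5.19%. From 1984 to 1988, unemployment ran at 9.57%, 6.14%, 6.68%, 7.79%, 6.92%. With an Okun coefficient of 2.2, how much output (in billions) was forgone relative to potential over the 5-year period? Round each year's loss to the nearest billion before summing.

$2,431 billion

Year 1984: gap = -2.2 × (9.57 - 5.19) = -9.636%, loss ≈ 9910 × 9.636/100 ≈ 955.
Year 1985: gap = -2.2 × (6.14 - 5.19) = -2.09%, loss ≈ 9910 × 2.09/100 ≈ 207.
Year 1986: gap = -2.2 × (6.68 - 5.19) = -3.278%, loss ≈ 9910 × 3.278/100 ≈ 325.
Year 1987: gap = -2.2 × (7.79 - 5.19) = -5.72%, loss ≈ 9910 × 5.72/100 ≈ 567.
Year 1988: gap = -2.2 × (6.92 - 5.19) = -3.806%, loss ≈ 9910 × 3.806/100 ≈ 377.
Total lost output = 955 + 207 + 325 + 567 + 377 = 2431 billion.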